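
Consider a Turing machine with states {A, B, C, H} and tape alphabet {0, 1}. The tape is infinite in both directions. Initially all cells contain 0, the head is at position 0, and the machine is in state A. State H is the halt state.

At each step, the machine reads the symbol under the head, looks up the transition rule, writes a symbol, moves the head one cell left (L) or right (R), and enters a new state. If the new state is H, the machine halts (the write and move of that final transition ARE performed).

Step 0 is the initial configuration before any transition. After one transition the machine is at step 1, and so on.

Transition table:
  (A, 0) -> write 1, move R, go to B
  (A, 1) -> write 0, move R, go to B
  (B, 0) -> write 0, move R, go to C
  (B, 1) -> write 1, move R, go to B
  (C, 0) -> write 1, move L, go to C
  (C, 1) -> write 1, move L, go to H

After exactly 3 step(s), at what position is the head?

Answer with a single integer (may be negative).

Answer: 1

Derivation:
Step 1: in state A at pos 0, read 0 -> (A,0)->write 1,move R,goto B. Now: state=B, head=1, tape[-1..2]=0100 (head:   ^)
Step 2: in state B at pos 1, read 0 -> (B,0)->write 0,move R,goto C. Now: state=C, head=2, tape[-1..3]=01000 (head:    ^)
Step 3: in state C at pos 2, read 0 -> (C,0)->write 1,move L,goto C. Now: state=C, head=1, tape[-1..3]=01010 (head:   ^)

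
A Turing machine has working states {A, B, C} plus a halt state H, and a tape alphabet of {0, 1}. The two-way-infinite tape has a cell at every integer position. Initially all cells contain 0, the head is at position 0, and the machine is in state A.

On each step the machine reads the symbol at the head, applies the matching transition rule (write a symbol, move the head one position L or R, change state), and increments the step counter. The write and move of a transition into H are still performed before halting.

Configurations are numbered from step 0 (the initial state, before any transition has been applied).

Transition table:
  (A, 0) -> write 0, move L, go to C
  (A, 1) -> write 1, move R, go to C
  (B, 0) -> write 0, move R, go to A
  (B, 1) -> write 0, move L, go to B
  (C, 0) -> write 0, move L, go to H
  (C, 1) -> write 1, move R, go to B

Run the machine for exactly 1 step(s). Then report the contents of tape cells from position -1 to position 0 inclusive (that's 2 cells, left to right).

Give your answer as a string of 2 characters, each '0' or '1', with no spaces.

Answer: 00

Derivation:
Step 1: in state A at pos 0, read 0 -> (A,0)->write 0,move L,goto C. Now: state=C, head=-1, tape[-2..1]=0000 (head:  ^)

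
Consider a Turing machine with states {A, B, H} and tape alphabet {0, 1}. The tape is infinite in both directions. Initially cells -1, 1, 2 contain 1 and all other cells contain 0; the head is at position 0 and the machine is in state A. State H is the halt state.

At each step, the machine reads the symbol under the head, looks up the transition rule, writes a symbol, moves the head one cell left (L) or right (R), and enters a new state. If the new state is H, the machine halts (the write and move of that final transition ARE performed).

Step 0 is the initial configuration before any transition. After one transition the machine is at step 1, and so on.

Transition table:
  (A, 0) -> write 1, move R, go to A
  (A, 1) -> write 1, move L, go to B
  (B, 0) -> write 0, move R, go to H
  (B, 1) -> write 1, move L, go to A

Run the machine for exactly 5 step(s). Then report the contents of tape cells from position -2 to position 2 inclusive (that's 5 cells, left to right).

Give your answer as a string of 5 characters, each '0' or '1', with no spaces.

Answer: 01111

Derivation:
Step 1: in state A at pos 0, read 0 -> (A,0)->write 1,move R,goto A. Now: state=A, head=1, tape[-2..3]=011110 (head:    ^)
Step 2: in state A at pos 1, read 1 -> (A,1)->write 1,move L,goto B. Now: state=B, head=0, tape[-2..3]=011110 (head:   ^)
Step 3: in state B at pos 0, read 1 -> (B,1)->write 1,move L,goto A. Now: state=A, head=-1, tape[-2..3]=011110 (head:  ^)
Step 4: in state A at pos -1, read 1 -> (A,1)->write 1,move L,goto B. Now: state=B, head=-2, tape[-3..3]=0011110 (head:  ^)
Step 5: in state B at pos -2, read 0 -> (B,0)->write 0,move R,goto H. Now: state=H, head=-1, tape[-3..3]=0011110 (head:   ^)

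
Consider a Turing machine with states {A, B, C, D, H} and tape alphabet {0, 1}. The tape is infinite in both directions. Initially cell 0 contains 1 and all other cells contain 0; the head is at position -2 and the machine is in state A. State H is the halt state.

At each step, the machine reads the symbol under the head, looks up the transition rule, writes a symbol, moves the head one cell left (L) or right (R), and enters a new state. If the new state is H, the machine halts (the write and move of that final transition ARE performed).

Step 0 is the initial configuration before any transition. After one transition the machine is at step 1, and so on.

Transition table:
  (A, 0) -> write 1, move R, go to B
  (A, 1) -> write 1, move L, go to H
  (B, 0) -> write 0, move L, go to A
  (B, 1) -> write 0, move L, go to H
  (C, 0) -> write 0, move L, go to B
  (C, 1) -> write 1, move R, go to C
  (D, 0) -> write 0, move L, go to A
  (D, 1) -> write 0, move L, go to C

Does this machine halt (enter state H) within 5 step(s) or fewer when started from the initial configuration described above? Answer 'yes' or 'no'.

Answer: yes

Derivation:
Step 1: in state A at pos -2, read 0 -> (A,0)->write 1,move R,goto B. Now: state=B, head=-1, tape[-3..1]=01010 (head:   ^)
Step 2: in state B at pos -1, read 0 -> (B,0)->write 0,move L,goto A. Now: state=A, head=-2, tape[-3..1]=01010 (head:  ^)
Step 3: in state A at pos -2, read 1 -> (A,1)->write 1,move L,goto H. Now: state=H, head=-3, tape[-4..1]=001010 (head:  ^)
State H reached at step 3; 3 <= 5 -> yes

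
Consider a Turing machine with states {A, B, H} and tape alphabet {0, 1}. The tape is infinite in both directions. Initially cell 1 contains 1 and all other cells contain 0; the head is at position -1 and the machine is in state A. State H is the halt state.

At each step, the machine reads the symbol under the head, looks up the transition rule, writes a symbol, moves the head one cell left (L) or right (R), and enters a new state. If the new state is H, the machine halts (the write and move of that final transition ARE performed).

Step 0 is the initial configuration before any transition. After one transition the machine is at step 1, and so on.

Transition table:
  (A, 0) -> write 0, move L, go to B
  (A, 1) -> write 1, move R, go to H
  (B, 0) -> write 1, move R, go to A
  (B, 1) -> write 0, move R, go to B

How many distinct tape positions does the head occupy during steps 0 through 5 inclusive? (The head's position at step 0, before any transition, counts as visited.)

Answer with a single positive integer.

Answer: 3

Derivation:
Step 1: in state A at pos -1, read 0 -> (A,0)->write 0,move L,goto B. Now: state=B, head=-2, tape[-3..2]=000010 (head:  ^)
Step 2: in state B at pos -2, read 0 -> (B,0)->write 1,move R,goto A. Now: state=A, head=-1, tape[-3..2]=010010 (head:   ^)
Step 3: in state A at pos -1, read 0 -> (A,0)->write 0,move L,goto B. Now: state=B, head=-2, tape[-3..2]=010010 (head:  ^)
Step 4: in state B at pos -2, read 1 -> (B,1)->write 0,move R,goto B. Now: state=B, head=-1, tape[-3..2]=000010 (head:   ^)
Step 5: in state B at pos -1, read 0 -> (B,0)->write 1,move R,goto A. Now: state=A, head=0, tape[-3..2]=001010 (head:    ^)
Head positions at steps 0..5: starting at -1, distinct positions visited = {-2, -1, 0} -> 3 position(s)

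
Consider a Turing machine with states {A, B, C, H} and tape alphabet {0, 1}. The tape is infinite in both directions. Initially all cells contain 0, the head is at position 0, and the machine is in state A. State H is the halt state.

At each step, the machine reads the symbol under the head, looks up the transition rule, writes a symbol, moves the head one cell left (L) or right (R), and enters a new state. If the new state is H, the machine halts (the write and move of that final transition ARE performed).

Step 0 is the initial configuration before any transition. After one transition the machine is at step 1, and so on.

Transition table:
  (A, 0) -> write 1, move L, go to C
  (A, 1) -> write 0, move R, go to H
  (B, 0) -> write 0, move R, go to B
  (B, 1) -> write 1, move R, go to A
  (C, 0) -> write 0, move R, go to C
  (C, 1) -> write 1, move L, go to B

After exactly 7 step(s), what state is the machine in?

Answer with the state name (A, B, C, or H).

Answer: B

Derivation:
Step 1: in state A at pos 0, read 0 -> (A,0)->write 1,move L,goto C. Now: state=C, head=-1, tape[-2..1]=0010 (head:  ^)
Step 2: in state C at pos -1, read 0 -> (C,0)->write 0,move R,goto C. Now: state=C, head=0, tape[-2..1]=0010 (head:   ^)
Step 3: in state C at pos 0, read 1 -> (C,1)->write 1,move L,goto B. Now: state=B, head=-1, tape[-2..1]=0010 (head:  ^)
Step 4: in state B at pos -1, read 0 -> (B,0)->write 0,move R,goto B. Now: state=B, head=0, tape[-2..1]=0010 (head:   ^)
Step 5: in state B at pos 0, read 1 -> (B,1)->write 1,move R,goto A. Now: state=A, head=1, tape[-2..2]=00100 (head:    ^)
Step 6: in state A at pos 1, read 0 -> (A,0)->write 1,move L,goto C. Now: state=C, head=0, tape[-2..2]=00110 (head:   ^)
Step 7: in state C at pos 0, read 1 -> (C,1)->write 1,move L,goto B. Now: state=B, head=-1, tape[-2..2]=00110 (head:  ^)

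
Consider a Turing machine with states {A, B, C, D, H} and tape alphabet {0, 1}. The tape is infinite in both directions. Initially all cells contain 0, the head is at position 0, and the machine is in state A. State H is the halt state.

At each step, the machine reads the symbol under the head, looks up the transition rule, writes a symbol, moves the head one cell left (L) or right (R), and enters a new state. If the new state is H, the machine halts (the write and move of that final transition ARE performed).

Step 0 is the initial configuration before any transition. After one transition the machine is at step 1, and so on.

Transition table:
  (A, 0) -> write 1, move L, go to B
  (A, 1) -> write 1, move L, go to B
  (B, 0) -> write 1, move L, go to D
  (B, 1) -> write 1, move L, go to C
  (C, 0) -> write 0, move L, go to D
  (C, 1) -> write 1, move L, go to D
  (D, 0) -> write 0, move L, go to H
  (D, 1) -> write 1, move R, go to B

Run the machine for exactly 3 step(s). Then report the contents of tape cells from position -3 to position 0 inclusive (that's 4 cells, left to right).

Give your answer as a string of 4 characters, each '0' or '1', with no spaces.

Answer: 0011

Derivation:
Step 1: in state A at pos 0, read 0 -> (A,0)->write 1,move L,goto B. Now: state=B, head=-1, tape[-2..1]=0010 (head:  ^)
Step 2: in state B at pos -1, read 0 -> (B,0)->write 1,move L,goto D. Now: state=D, head=-2, tape[-3..1]=00110 (head:  ^)
Step 3: in state D at pos -2, read 0 -> (D,0)->write 0,move L,goto H. Now: state=H, head=-3, tape[-4..1]=000110 (head:  ^)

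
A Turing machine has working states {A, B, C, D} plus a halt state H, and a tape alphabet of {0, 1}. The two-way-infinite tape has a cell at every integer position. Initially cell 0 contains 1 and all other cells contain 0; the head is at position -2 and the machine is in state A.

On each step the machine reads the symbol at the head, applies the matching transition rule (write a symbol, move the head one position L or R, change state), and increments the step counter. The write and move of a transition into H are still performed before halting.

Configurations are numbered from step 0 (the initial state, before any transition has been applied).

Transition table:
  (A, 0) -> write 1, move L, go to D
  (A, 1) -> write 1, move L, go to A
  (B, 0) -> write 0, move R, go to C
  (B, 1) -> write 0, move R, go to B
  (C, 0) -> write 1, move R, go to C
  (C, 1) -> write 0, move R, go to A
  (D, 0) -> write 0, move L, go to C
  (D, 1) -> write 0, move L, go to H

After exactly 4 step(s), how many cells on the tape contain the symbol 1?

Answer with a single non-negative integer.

Step 1: in state A at pos -2, read 0 -> (A,0)->write 1,move L,goto D. Now: state=D, head=-3, tape[-4..1]=001010 (head:  ^)
Step 2: in state D at pos -3, read 0 -> (D,0)->write 0,move L,goto C. Now: state=C, head=-4, tape[-5..1]=0001010 (head:  ^)
Step 3: in state C at pos -4, read 0 -> (C,0)->write 1,move R,goto C. Now: state=C, head=-3, tape[-5..1]=0101010 (head:   ^)
Step 4: in state C at pos -3, read 0 -> (C,0)->write 1,move R,goto C. Now: state=C, head=-2, tape[-5..1]=0111010 (head:    ^)
Cells containing 1 after step 4: {-4, -3, -2, 0} -> 4 cell(s)

Answer: 4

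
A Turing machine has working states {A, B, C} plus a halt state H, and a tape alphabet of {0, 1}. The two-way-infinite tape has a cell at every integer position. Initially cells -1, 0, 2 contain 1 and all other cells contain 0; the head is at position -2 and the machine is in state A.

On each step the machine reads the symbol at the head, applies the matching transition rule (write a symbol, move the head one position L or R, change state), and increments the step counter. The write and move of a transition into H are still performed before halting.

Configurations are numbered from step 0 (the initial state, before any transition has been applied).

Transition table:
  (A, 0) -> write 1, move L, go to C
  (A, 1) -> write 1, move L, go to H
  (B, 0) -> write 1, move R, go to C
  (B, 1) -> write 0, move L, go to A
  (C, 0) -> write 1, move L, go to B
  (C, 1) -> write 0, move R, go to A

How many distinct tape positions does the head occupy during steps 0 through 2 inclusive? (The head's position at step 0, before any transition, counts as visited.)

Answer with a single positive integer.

Answer: 3

Derivation:
Step 1: in state A at pos -2, read 0 -> (A,0)->write 1,move L,goto C. Now: state=C, head=-3, tape[-4..3]=00111010 (head:  ^)
Step 2: in state C at pos -3, read 0 -> (C,0)->write 1,move L,goto B. Now: state=B, head=-4, tape[-5..3]=001111010 (head:  ^)
Head positions at steps 0..2: starting at -2, distinct positions visited = {-4, -3, -2} -> 3 position(s)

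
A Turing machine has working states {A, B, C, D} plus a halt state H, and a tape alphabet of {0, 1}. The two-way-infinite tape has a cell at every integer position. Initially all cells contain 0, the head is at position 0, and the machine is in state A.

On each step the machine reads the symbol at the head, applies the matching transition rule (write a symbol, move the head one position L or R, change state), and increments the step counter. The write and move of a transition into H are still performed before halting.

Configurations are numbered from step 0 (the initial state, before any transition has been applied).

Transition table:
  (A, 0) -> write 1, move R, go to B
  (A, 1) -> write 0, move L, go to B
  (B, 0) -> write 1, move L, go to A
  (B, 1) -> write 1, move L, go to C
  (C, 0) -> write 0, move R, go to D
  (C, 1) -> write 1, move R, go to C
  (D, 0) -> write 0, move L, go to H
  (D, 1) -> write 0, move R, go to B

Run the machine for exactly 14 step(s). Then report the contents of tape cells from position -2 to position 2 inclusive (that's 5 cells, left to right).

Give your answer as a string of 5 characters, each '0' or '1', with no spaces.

Answer: 11011

Derivation:
Step 1: in state A at pos 0, read 0 -> (A,0)->write 1,move R,goto B. Now: state=B, head=1, tape[-1..2]=0100 (head:   ^)
Step 2: in state B at pos 1, read 0 -> (B,0)->write 1,move L,goto A. Now: state=A, head=0, tape[-1..2]=0110 (head:  ^)
Step 3: in state A at pos 0, read 1 -> (A,1)->write 0,move L,goto B. Now: state=B, head=-1, tape[-2..2]=00010 (head:  ^)
Step 4: in state B at pos -1, read 0 -> (B,0)->write 1,move L,goto A. Now: state=A, head=-2, tape[-3..2]=001010 (head:  ^)
Step 5: in state A at pos -2, read 0 -> (A,0)->write 1,move R,goto B. Now: state=B, head=-1, tape[-3..2]=011010 (head:   ^)
Step 6: in state B at pos -1, read 1 -> (B,1)->write 1,move L,goto C. Now: state=C, head=-2, tape[-3..2]=011010 (head:  ^)
Step 7: in state C at pos -2, read 1 -> (C,1)->write 1,move R,goto C. Now: state=C, head=-1, tape[-3..2]=011010 (head:   ^)
Step 8: in state C at pos -1, read 1 -> (C,1)->write 1,move R,goto C. Now: state=C, head=0, tape[-3..2]=011010 (head:    ^)
Step 9: in state C at pos 0, read 0 -> (C,0)->write 0,move R,goto D. Now: state=D, head=1, tape[-3..2]=011010 (head:     ^)
Step 10: in state D at pos 1, read 1 -> (D,1)->write 0,move R,goto B. Now: state=B, head=2, tape[-3..3]=0110000 (head:      ^)
Step 11: in state B at pos 2, read 0 -> (B,0)->write 1,move L,goto A. Now: state=A, head=1, tape[-3..3]=0110010 (head:     ^)
Step 12: in state A at pos 1, read 0 -> (A,0)->write 1,move R,goto B. Now: state=B, head=2, tape[-3..3]=0110110 (head:      ^)
Step 13: in state B at pos 2, read 1 -> (B,1)->write 1,move L,goto C. Now: state=C, head=1, tape[-3..3]=0110110 (head:     ^)
Step 14: in state C at pos 1, read 1 -> (C,1)->write 1,move R,goto C. Now: state=C, head=2, tape[-3..3]=0110110 (head:      ^)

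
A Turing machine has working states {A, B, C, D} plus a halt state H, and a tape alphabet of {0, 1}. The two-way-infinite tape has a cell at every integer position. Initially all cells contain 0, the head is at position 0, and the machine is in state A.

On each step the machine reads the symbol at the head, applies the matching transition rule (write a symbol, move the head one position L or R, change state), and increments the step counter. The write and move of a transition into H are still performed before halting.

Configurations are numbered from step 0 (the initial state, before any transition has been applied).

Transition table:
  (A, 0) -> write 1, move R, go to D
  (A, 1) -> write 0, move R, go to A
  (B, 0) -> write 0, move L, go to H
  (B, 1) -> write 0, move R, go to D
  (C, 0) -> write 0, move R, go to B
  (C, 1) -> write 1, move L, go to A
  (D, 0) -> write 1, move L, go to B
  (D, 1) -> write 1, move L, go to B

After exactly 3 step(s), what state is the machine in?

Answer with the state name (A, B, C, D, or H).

Answer: D

Derivation:
Step 1: in state A at pos 0, read 0 -> (A,0)->write 1,move R,goto D. Now: state=D, head=1, tape[-1..2]=0100 (head:   ^)
Step 2: in state D at pos 1, read 0 -> (D,0)->write 1,move L,goto B. Now: state=B, head=0, tape[-1..2]=0110 (head:  ^)
Step 3: in state B at pos 0, read 1 -> (B,1)->write 0,move R,goto D. Now: state=D, head=1, tape[-1..2]=0010 (head:   ^)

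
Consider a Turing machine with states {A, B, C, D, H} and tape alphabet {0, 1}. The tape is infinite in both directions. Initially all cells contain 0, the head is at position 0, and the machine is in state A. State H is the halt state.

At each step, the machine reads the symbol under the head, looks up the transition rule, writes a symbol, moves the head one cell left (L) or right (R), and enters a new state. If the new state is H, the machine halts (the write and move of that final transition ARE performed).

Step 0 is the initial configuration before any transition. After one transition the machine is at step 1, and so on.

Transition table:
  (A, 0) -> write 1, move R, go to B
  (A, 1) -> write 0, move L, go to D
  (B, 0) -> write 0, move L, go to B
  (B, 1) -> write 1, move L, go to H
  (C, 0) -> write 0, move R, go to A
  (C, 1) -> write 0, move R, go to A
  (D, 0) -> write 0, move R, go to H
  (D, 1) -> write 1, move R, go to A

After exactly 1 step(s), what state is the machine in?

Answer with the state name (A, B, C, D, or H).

Answer: B

Derivation:
Step 1: in state A at pos 0, read 0 -> (A,0)->write 1,move R,goto B. Now: state=B, head=1, tape[-1..2]=0100 (head:   ^)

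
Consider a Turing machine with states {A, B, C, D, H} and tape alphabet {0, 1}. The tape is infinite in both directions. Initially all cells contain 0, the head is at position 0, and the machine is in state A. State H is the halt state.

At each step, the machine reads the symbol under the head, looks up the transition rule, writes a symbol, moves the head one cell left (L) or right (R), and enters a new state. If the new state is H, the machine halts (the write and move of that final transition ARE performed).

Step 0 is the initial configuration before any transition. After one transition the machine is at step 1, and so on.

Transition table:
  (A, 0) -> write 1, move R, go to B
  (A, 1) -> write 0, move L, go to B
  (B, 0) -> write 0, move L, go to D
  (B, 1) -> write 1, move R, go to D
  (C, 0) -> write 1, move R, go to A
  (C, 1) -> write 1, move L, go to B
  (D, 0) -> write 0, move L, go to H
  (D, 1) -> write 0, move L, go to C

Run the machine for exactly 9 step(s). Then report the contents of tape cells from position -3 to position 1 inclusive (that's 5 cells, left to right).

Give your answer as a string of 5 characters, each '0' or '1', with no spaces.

Answer: 00100

Derivation:
Step 1: in state A at pos 0, read 0 -> (A,0)->write 1,move R,goto B. Now: state=B, head=1, tape[-1..2]=0100 (head:   ^)
Step 2: in state B at pos 1, read 0 -> (B,0)->write 0,move L,goto D. Now: state=D, head=0, tape[-1..2]=0100 (head:  ^)
Step 3: in state D at pos 0, read 1 -> (D,1)->write 0,move L,goto C. Now: state=C, head=-1, tape[-2..2]=00000 (head:  ^)
Step 4: in state C at pos -1, read 0 -> (C,0)->write 1,move R,goto A. Now: state=A, head=0, tape[-2..2]=01000 (head:   ^)
Step 5: in state A at pos 0, read 0 -> (A,0)->write 1,move R,goto B. Now: state=B, head=1, tape[-2..2]=01100 (head:    ^)
Step 6: in state B at pos 1, read 0 -> (B,0)->write 0,move L,goto D. Now: state=D, head=0, tape[-2..2]=01100 (head:   ^)
Step 7: in state D at pos 0, read 1 -> (D,1)->write 0,move L,goto C. Now: state=C, head=-1, tape[-2..2]=01000 (head:  ^)
Step 8: in state C at pos -1, read 1 -> (C,1)->write 1,move L,goto B. Now: state=B, head=-2, tape[-3..2]=001000 (head:  ^)
Step 9: in state B at pos -2, read 0 -> (B,0)->write 0,move L,goto D. Now: state=D, head=-3, tape[-4..2]=0001000 (head:  ^)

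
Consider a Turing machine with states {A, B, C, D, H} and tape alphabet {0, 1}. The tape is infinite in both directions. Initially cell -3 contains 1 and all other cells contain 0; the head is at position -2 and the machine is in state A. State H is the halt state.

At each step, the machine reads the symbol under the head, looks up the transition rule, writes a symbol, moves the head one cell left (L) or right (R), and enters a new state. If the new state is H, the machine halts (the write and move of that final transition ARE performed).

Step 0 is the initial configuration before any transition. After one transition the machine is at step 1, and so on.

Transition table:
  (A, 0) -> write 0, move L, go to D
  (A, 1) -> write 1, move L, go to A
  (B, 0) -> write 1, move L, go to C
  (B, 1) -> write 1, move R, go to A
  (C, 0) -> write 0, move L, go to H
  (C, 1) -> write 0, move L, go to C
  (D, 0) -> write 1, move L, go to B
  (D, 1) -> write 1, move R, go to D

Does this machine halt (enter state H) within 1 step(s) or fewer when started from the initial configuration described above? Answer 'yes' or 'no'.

Step 1: in state A at pos -2, read 0 -> (A,0)->write 0,move L,goto D. Now: state=D, head=-3, tape[-4..-1]=0100 (head:  ^)
After 1 step(s): state = D (not H) -> not halted within 1 -> no

Answer: no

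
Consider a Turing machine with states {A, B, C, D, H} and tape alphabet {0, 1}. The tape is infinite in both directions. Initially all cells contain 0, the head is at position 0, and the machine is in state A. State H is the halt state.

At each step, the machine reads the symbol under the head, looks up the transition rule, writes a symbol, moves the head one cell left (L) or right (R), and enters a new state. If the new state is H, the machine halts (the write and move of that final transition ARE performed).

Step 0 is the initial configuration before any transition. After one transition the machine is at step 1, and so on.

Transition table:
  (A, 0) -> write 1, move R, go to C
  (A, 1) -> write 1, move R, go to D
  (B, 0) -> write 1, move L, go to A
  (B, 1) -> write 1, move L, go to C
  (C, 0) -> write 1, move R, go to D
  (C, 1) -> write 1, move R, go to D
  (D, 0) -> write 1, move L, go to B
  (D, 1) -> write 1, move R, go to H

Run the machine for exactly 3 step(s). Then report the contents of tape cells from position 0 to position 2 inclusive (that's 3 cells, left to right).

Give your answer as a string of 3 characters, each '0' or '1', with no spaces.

Answer: 111

Derivation:
Step 1: in state A at pos 0, read 0 -> (A,0)->write 1,move R,goto C. Now: state=C, head=1, tape[-1..2]=0100 (head:   ^)
Step 2: in state C at pos 1, read 0 -> (C,0)->write 1,move R,goto D. Now: state=D, head=2, tape[-1..3]=01100 (head:    ^)
Step 3: in state D at pos 2, read 0 -> (D,0)->write 1,move L,goto B. Now: state=B, head=1, tape[-1..3]=01110 (head:   ^)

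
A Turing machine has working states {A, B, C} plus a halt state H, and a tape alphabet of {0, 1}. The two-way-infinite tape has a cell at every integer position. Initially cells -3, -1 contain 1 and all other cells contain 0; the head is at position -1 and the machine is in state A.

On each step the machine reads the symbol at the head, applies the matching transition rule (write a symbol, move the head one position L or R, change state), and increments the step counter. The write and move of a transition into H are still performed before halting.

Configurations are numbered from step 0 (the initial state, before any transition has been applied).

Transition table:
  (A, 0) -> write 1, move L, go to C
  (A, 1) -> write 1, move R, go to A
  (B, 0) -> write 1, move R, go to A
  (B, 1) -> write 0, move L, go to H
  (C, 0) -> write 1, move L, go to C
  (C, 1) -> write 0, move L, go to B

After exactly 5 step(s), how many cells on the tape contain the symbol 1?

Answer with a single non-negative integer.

Step 1: in state A at pos -1, read 1 -> (A,1)->write 1,move R,goto A. Now: state=A, head=0, tape[-4..1]=010100 (head:     ^)
Step 2: in state A at pos 0, read 0 -> (A,0)->write 1,move L,goto C. Now: state=C, head=-1, tape[-4..1]=010110 (head:    ^)
Step 3: in state C at pos -1, read 1 -> (C,1)->write 0,move L,goto B. Now: state=B, head=-2, tape[-4..1]=010010 (head:   ^)
Step 4: in state B at pos -2, read 0 -> (B,0)->write 1,move R,goto A. Now: state=A, head=-1, tape[-4..1]=011010 (head:    ^)
Step 5: in state A at pos -1, read 0 -> (A,0)->write 1,move L,goto C. Now: state=C, head=-2, tape[-4..1]=011110 (head:   ^)
Cells containing 1 after step 5: {-3, -2, -1, 0} -> 4 cell(s)

Answer: 4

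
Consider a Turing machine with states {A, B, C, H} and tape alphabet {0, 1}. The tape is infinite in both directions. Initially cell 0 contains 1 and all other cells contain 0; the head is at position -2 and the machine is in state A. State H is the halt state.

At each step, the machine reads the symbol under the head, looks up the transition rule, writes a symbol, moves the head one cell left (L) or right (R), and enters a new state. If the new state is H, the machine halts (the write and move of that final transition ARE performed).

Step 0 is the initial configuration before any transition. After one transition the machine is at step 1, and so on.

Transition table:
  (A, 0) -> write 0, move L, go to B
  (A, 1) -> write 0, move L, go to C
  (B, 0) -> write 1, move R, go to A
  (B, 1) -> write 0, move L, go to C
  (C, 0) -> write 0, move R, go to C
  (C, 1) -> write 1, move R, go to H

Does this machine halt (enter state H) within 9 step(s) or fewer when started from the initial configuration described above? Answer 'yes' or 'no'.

Answer: yes

Derivation:
Step 1: in state A at pos -2, read 0 -> (A,0)->write 0,move L,goto B. Now: state=B, head=-3, tape[-4..1]=000010 (head:  ^)
Step 2: in state B at pos -3, read 0 -> (B,0)->write 1,move R,goto A. Now: state=A, head=-2, tape[-4..1]=010010 (head:   ^)
Step 3: in state A at pos -2, read 0 -> (A,0)->write 0,move L,goto B. Now: state=B, head=-3, tape[-4..1]=010010 (head:  ^)
Step 4: in state B at pos -3, read 1 -> (B,1)->write 0,move L,goto C. Now: state=C, head=-4, tape[-5..1]=0000010 (head:  ^)
Step 5: in state C at pos -4, read 0 -> (C,0)->write 0,move R,goto C. Now: state=C, head=-3, tape[-5..1]=0000010 (head:   ^)
Step 6: in state C at pos -3, read 0 -> (C,0)->write 0,move R,goto C. Now: state=C, head=-2, tape[-5..1]=0000010 (head:    ^)
Step 7: in state C at pos -2, read 0 -> (C,0)->write 0,move R,goto C. Now: state=C, head=-1, tape[-5..1]=0000010 (head:     ^)
Step 8: in state C at pos -1, read 0 -> (C,0)->write 0,move R,goto C. Now: state=C, head=0, tape[-5..1]=0000010 (head:      ^)
Step 9: in state C at pos 0, read 1 -> (C,1)->write 1,move R,goto H. Now: state=H, head=1, tape[-5..2]=00000100 (head:       ^)
State H reached at step 9; 9 <= 9 -> yes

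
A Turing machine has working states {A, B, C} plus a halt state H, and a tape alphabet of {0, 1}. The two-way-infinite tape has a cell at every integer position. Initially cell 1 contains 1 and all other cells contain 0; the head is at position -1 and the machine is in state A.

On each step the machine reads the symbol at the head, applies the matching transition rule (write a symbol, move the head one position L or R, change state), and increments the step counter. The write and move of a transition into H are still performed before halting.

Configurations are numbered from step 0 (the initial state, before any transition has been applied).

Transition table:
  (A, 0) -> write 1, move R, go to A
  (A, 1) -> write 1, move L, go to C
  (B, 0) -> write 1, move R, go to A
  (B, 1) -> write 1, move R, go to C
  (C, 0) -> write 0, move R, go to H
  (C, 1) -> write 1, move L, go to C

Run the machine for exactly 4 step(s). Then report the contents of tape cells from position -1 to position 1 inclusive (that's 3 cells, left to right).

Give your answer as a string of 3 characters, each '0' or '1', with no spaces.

Step 1: in state A at pos -1, read 0 -> (A,0)->write 1,move R,goto A. Now: state=A, head=0, tape[-2..2]=01010 (head:   ^)
Step 2: in state A at pos 0, read 0 -> (A,0)->write 1,move R,goto A. Now: state=A, head=1, tape[-2..2]=01110 (head:    ^)
Step 3: in state A at pos 1, read 1 -> (A,1)->write 1,move L,goto C. Now: state=C, head=0, tape[-2..2]=01110 (head:   ^)
Step 4: in state C at pos 0, read 1 -> (C,1)->write 1,move L,goto C. Now: state=C, head=-1, tape[-2..2]=01110 (head:  ^)

Answer: 111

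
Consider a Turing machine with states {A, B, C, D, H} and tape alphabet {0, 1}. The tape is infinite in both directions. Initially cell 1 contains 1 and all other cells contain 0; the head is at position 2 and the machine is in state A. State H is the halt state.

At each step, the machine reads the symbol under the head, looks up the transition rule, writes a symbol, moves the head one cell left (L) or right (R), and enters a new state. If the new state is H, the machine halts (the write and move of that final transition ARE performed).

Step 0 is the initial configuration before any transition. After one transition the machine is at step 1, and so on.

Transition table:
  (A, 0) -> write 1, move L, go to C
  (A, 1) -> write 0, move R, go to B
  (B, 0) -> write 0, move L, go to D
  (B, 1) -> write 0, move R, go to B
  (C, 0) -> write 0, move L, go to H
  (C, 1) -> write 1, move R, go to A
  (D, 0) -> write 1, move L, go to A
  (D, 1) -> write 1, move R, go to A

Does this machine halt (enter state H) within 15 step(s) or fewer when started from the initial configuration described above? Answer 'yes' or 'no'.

Answer: yes

Derivation:
Step 1: in state A at pos 2, read 0 -> (A,0)->write 1,move L,goto C. Now: state=C, head=1, tape[0..3]=0110 (head:  ^)
Step 2: in state C at pos 1, read 1 -> (C,1)->write 1,move R,goto A. Now: state=A, head=2, tape[0..3]=0110 (head:   ^)
Step 3: in state A at pos 2, read 1 -> (A,1)->write 0,move R,goto B. Now: state=B, head=3, tape[0..4]=01000 (head:    ^)
Step 4: in state B at pos 3, read 0 -> (B,0)->write 0,move L,goto D. Now: state=D, head=2, tape[0..4]=01000 (head:   ^)
Step 5: in state D at pos 2, read 0 -> (D,0)->write 1,move L,goto A. Now: state=A, head=1, tape[0..4]=01100 (head:  ^)
Step 6: in state A at pos 1, read 1 -> (A,1)->write 0,move R,goto B. Now: state=B, head=2, tape[0..4]=00100 (head:   ^)
Step 7: in state B at pos 2, read 1 -> (B,1)->write 0,move R,goto B. Now: state=B, head=3, tape[0..4]=00000 (head:    ^)
Step 8: in state B at pos 3, read 0 -> (B,0)->write 0,move L,goto D. Now: state=D, head=2, tape[0..4]=00000 (head:   ^)
Step 9: in state D at pos 2, read 0 -> (D,0)->write 1,move L,goto A. Now: state=A, head=1, tape[0..4]=00100 (head:  ^)
Step 10: in state A at pos 1, read 0 -> (A,0)->write 1,move L,goto C. Now: state=C, head=0, tape[-1..4]=001100 (head:  ^)
Step 11: in state C at pos 0, read 0 -> (C,0)->write 0,move L,goto H. Now: state=H, head=-1, tape[-2..4]=0001100 (head:  ^)
State H reached at step 11; 11 <= 15 -> yes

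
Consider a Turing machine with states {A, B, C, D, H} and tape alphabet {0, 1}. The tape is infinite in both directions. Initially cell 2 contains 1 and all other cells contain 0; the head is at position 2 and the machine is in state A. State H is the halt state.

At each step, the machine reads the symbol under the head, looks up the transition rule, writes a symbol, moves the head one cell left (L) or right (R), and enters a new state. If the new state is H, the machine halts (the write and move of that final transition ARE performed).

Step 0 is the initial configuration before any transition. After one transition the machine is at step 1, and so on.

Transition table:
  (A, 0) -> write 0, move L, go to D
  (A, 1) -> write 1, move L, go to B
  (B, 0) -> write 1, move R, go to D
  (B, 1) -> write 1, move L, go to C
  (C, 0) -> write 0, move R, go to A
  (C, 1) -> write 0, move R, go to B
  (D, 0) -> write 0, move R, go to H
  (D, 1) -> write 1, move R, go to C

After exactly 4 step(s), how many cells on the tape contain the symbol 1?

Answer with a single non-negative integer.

Step 1: in state A at pos 2, read 1 -> (A,1)->write 1,move L,goto B. Now: state=B, head=1, tape[0..3]=0010 (head:  ^)
Step 2: in state B at pos 1, read 0 -> (B,0)->write 1,move R,goto D. Now: state=D, head=2, tape[0..3]=0110 (head:   ^)
Step 3: in state D at pos 2, read 1 -> (D,1)->write 1,move R,goto C. Now: state=C, head=3, tape[0..4]=01100 (head:    ^)
Step 4: in state C at pos 3, read 0 -> (C,0)->write 0,move R,goto A. Now: state=A, head=4, tape[0..5]=011000 (head:     ^)
Cells containing 1 after step 4: {1, 2} -> 2 cell(s)

Answer: 2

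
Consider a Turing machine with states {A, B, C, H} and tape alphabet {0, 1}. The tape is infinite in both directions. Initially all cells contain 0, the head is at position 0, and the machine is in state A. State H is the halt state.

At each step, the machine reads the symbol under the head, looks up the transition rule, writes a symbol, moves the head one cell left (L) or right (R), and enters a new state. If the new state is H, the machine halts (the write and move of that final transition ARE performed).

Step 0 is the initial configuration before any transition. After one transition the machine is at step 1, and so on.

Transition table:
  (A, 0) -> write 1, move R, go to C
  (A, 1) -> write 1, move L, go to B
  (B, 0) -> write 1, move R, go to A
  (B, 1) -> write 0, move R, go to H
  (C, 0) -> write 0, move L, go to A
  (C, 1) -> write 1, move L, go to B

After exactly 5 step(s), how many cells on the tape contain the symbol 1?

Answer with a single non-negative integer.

Step 1: in state A at pos 0, read 0 -> (A,0)->write 1,move R,goto C. Now: state=C, head=1, tape[-1..2]=0100 (head:   ^)
Step 2: in state C at pos 1, read 0 -> (C,0)->write 0,move L,goto A. Now: state=A, head=0, tape[-1..2]=0100 (head:  ^)
Step 3: in state A at pos 0, read 1 -> (A,1)->write 1,move L,goto B. Now: state=B, head=-1, tape[-2..2]=00100 (head:  ^)
Step 4: in state B at pos -1, read 0 -> (B,0)->write 1,move R,goto A. Now: state=A, head=0, tape[-2..2]=01100 (head:   ^)
Step 5: in state A at pos 0, read 1 -> (A,1)->write 1,move L,goto B. Now: state=B, head=-1, tape[-2..2]=01100 (head:  ^)
Cells containing 1 after step 5: {-1, 0} -> 2 cell(s)

Answer: 2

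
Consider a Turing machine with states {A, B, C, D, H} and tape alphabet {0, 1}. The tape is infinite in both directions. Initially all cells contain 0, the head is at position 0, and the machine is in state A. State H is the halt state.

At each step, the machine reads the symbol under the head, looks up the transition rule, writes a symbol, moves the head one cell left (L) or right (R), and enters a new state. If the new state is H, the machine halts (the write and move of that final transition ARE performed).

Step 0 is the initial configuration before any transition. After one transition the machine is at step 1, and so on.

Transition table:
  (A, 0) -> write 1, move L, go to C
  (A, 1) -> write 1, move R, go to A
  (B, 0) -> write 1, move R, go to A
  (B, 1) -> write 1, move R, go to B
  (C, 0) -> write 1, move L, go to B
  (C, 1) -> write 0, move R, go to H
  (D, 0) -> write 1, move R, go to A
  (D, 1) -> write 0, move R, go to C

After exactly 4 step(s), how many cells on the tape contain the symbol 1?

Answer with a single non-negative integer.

Step 1: in state A at pos 0, read 0 -> (A,0)->write 1,move L,goto C. Now: state=C, head=-1, tape[-2..1]=0010 (head:  ^)
Step 2: in state C at pos -1, read 0 -> (C,0)->write 1,move L,goto B. Now: state=B, head=-2, tape[-3..1]=00110 (head:  ^)
Step 3: in state B at pos -2, read 0 -> (B,0)->write 1,move R,goto A. Now: state=A, head=-1, tape[-3..1]=01110 (head:   ^)
Step 4: in state A at pos -1, read 1 -> (A,1)->write 1,move R,goto A. Now: state=A, head=0, tape[-3..1]=01110 (head:    ^)
Cells containing 1 after step 4: {-2, -1, 0} -> 3 cell(s)

Answer: 3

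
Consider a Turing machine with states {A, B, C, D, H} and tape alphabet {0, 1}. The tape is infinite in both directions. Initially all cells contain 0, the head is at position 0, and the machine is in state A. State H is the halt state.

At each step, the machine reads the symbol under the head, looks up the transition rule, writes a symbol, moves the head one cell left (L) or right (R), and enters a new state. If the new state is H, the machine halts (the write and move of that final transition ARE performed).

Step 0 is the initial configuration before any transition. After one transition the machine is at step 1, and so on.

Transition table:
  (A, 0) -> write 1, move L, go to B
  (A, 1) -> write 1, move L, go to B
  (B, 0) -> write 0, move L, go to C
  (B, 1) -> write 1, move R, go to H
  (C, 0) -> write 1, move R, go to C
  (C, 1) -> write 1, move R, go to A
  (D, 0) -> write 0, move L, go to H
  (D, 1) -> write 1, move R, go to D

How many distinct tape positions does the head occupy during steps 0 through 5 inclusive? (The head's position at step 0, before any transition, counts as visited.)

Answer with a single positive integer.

Step 1: in state A at pos 0, read 0 -> (A,0)->write 1,move L,goto B. Now: state=B, head=-1, tape[-2..1]=0010 (head:  ^)
Step 2: in state B at pos -1, read 0 -> (B,0)->write 0,move L,goto C. Now: state=C, head=-2, tape[-3..1]=00010 (head:  ^)
Step 3: in state C at pos -2, read 0 -> (C,0)->write 1,move R,goto C. Now: state=C, head=-1, tape[-3..1]=01010 (head:   ^)
Step 4: in state C at pos -1, read 0 -> (C,0)->write 1,move R,goto C. Now: state=C, head=0, tape[-3..1]=01110 (head:    ^)
Step 5: in state C at pos 0, read 1 -> (C,1)->write 1,move R,goto A. Now: state=A, head=1, tape[-3..2]=011100 (head:     ^)
Head positions at steps 0..5: starting at 0, distinct positions visited = {-2, -1, 0, 1} -> 4 position(s)

Answer: 4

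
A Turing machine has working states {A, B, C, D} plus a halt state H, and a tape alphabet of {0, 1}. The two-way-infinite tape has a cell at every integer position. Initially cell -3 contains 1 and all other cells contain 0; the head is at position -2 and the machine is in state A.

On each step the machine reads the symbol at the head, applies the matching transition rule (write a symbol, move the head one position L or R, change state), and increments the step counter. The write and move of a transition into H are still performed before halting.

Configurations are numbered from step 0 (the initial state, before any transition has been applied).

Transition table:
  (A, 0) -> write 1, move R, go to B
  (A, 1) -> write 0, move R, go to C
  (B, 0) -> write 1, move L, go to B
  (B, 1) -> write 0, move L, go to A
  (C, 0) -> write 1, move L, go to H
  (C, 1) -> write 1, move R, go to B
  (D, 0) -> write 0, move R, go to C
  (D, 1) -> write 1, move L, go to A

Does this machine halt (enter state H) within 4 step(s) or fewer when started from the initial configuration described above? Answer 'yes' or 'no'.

Step 1: in state A at pos -2, read 0 -> (A,0)->write 1,move R,goto B. Now: state=B, head=-1, tape[-4..0]=01100 (head:    ^)
Step 2: in state B at pos -1, read 0 -> (B,0)->write 1,move L,goto B. Now: state=B, head=-2, tape[-4..0]=01110 (head:   ^)
Step 3: in state B at pos -2, read 1 -> (B,1)->write 0,move L,goto A. Now: state=A, head=-3, tape[-4..0]=01010 (head:  ^)
Step 4: in state A at pos -3, read 1 -> (A,1)->write 0,move R,goto C. Now: state=C, head=-2, tape[-4..0]=00010 (head:   ^)
After 4 step(s): state = C (not H) -> not halted within 4 -> no

Answer: no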